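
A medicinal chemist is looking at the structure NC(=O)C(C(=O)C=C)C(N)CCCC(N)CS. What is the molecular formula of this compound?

C11H21N3O2S

Walk through each heavy atom and fill implicit hydrogens from standard valence (C 4, N 3, O 2, S 2, halogen 1):
  atom 1: N, bond orders sum to 1 (valence 3) → 2 H
  atom 2: C, bond orders sum to 4 (valence 4) → 0 H
  atom 3: O, bond orders sum to 2 (valence 2) → 0 H
  atom 4: C, bond orders sum to 3 (valence 4) → 1 H
  atom 5: C, bond orders sum to 4 (valence 4) → 0 H
  atom 6: O, bond orders sum to 2 (valence 2) → 0 H
  atom 7: C, bond orders sum to 3 (valence 4) → 1 H
  atom 8: C, bond orders sum to 2 (valence 4) → 2 H
  atom 9: C, bond orders sum to 3 (valence 4) → 1 H
  atom 10: N, bond orders sum to 1 (valence 3) → 2 H
  atom 11: C, bond orders sum to 2 (valence 4) → 2 H
  atom 12: C, bond orders sum to 2 (valence 4) → 2 H
  atom 13: C, bond orders sum to 2 (valence 4) → 2 H
  atom 14: C, bond orders sum to 3 (valence 4) → 1 H
  atom 15: N, bond orders sum to 1 (valence 3) → 2 H
  atom 16: C, bond orders sum to 2 (valence 4) → 2 H
  atom 17: S, bond orders sum to 1 (valence 2) → 1 H
Totals → C:11, H:21, N:3, O:2, S:1.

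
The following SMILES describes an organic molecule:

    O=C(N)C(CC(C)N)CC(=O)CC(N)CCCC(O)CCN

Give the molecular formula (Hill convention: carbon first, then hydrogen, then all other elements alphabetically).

Walk through each heavy atom and fill implicit hydrogens from standard valence (C 4, N 3, O 2, S 2, halogen 1):
  atom 1: O, bond orders sum to 2 (valence 2) → 0 H
  atom 2: C, bond orders sum to 4 (valence 4) → 0 H
  atom 3: N, bond orders sum to 1 (valence 3) → 2 H
  atom 4: C, bond orders sum to 3 (valence 4) → 1 H
  atom 5: C, bond orders sum to 2 (valence 4) → 2 H
  atom 6: C, bond orders sum to 3 (valence 4) → 1 H
  atom 7: C, bond orders sum to 1 (valence 4) → 3 H
  atom 8: N, bond orders sum to 1 (valence 3) → 2 H
  atom 9: C, bond orders sum to 2 (valence 4) → 2 H
  atom 10: C, bond orders sum to 4 (valence 4) → 0 H
  atom 11: O, bond orders sum to 2 (valence 2) → 0 H
  atom 12: C, bond orders sum to 2 (valence 4) → 2 H
  atom 13: C, bond orders sum to 3 (valence 4) → 1 H
  atom 14: N, bond orders sum to 1 (valence 3) → 2 H
  atom 15: C, bond orders sum to 2 (valence 4) → 2 H
  atom 16: C, bond orders sum to 2 (valence 4) → 2 H
  atom 17: C, bond orders sum to 2 (valence 4) → 2 H
  atom 18: C, bond orders sum to 3 (valence 4) → 1 H
  atom 19: O, bond orders sum to 1 (valence 2) → 1 H
  atom 20: C, bond orders sum to 2 (valence 4) → 2 H
  atom 21: C, bond orders sum to 2 (valence 4) → 2 H
  atom 22: N, bond orders sum to 1 (valence 3) → 2 H
Totals → C:15, H:32, N:4, O:3.

C15H32N4O3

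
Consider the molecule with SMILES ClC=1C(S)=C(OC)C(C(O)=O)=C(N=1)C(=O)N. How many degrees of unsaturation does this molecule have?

Degree of unsaturation = (number of rings) + (number of π bonds).
Ring closures in the SMILES: 1.
π bonds: 5 double bonds (each 1 DoU) → 5 DoU from unsaturation.
Total DoU = 1 + 5 = 6.

6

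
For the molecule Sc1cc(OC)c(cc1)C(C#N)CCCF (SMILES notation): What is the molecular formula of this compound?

C12H14FNOS

Walk through each heavy atom and fill implicit hydrogens from standard valence (C 4, N 3, O 2, S 2, halogen 1); for lowercase aromatic atoms, an aromatic c carries 1 H when it has two neighbours and 0 H with three, and aromatic n carries 0 H:
  atom 1: S, bond orders sum to 1 (valence 2) → 1 H
  atom 2: aromatic c, 3 neighbours → 0 H
  atom 3: aromatic c, 2 neighbours → 1 H
  atom 4: aromatic c, 3 neighbours → 0 H
  atom 5: O, bond orders sum to 2 (valence 2) → 0 H
  atom 6: C, bond orders sum to 1 (valence 4) → 3 H
  atom 7: aromatic c, 3 neighbours → 0 H
  atom 8: aromatic c, 2 neighbours → 1 H
  atom 9: aromatic c, 2 neighbours → 1 H
  atom 10: C, bond orders sum to 3 (valence 4) → 1 H
  atom 11: C, bond orders sum to 4 (valence 4) → 0 H
  atom 12: N, bond orders sum to 3 (valence 3) → 0 H
  atom 13: C, bond orders sum to 2 (valence 4) → 2 H
  atom 14: C, bond orders sum to 2 (valence 4) → 2 H
  atom 15: C, bond orders sum to 2 (valence 4) → 2 H
  atom 16: F (halogen, monovalent) → 0 H
Totals → C:12, H:14, F:1, N:1, O:1, S:1.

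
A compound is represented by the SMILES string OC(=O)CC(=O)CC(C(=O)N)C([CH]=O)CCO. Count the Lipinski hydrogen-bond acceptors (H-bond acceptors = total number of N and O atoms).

N atoms: 1; O atoms: 6.
Lipinski HBA = 1 + 6 = 7.

7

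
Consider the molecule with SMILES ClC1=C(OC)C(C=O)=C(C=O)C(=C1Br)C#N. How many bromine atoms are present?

1

Scan the SMILES for Br atoms (remember two-letter symbols like Cl and Br are single atoms).
Bromine count: 1.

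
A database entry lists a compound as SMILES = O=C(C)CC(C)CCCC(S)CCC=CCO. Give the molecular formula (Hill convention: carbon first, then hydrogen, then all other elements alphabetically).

Walk through each heavy atom and fill implicit hydrogens from standard valence (C 4, N 3, O 2, S 2, halogen 1):
  atom 1: O, bond orders sum to 2 (valence 2) → 0 H
  atom 2: C, bond orders sum to 4 (valence 4) → 0 H
  atom 3: C, bond orders sum to 1 (valence 4) → 3 H
  atom 4: C, bond orders sum to 2 (valence 4) → 2 H
  atom 5: C, bond orders sum to 3 (valence 4) → 1 H
  atom 6: C, bond orders sum to 1 (valence 4) → 3 H
  atom 7: C, bond orders sum to 2 (valence 4) → 2 H
  atom 8: C, bond orders sum to 2 (valence 4) → 2 H
  atom 9: C, bond orders sum to 2 (valence 4) → 2 H
  atom 10: C, bond orders sum to 3 (valence 4) → 1 H
  atom 11: S, bond orders sum to 1 (valence 2) → 1 H
  atom 12: C, bond orders sum to 2 (valence 4) → 2 H
  atom 13: C, bond orders sum to 2 (valence 4) → 2 H
  atom 14: C, bond orders sum to 3 (valence 4) → 1 H
  atom 15: C, bond orders sum to 3 (valence 4) → 1 H
  atom 16: C, bond orders sum to 2 (valence 4) → 2 H
  atom 17: O, bond orders sum to 1 (valence 2) → 1 H
Totals → C:14, H:26, O:2, S:1.
In Hill order: C14H26O2S.

C14H26O2S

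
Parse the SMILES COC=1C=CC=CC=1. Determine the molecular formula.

C7H8O

Walk through each heavy atom and fill implicit hydrogens from standard valence (C 4, N 3, O 2, S 2, halogen 1):
  atom 1: C, bond orders sum to 1 (valence 4) → 3 H
  atom 2: O, bond orders sum to 2 (valence 2) → 0 H
  atom 3: C, bond orders sum to 4 (valence 4) → 0 H
  atom 4: C, bond orders sum to 3 (valence 4) → 1 H
  atom 5: C, bond orders sum to 3 (valence 4) → 1 H
  atom 6: C, bond orders sum to 3 (valence 4) → 1 H
  atom 7: C, bond orders sum to 3 (valence 4) → 1 H
  atom 8: C, bond orders sum to 3 (valence 4) → 1 H
Totals → C:7, H:8, O:1.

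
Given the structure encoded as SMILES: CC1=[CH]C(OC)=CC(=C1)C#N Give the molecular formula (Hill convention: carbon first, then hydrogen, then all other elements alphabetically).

Walk through each heavy atom and fill implicit hydrogens from standard valence (C 4, N 3, O 2, S 2, halogen 1):
  atom 1: C, bond orders sum to 1 (valence 4) → 3 H
  atom 2: C, bond orders sum to 4 (valence 4) → 0 H
  atom 3: C with explicit H count 1
  atom 4: C, bond orders sum to 4 (valence 4) → 0 H
  atom 5: O, bond orders sum to 2 (valence 2) → 0 H
  atom 6: C, bond orders sum to 1 (valence 4) → 3 H
  atom 7: C, bond orders sum to 3 (valence 4) → 1 H
  atom 8: C, bond orders sum to 4 (valence 4) → 0 H
  atom 9: C, bond orders sum to 3 (valence 4) → 1 H
  atom 10: C, bond orders sum to 4 (valence 4) → 0 H
  atom 11: N, bond orders sum to 3 (valence 3) → 0 H
Totals → C:9, H:9, N:1, O:1.

C9H9NO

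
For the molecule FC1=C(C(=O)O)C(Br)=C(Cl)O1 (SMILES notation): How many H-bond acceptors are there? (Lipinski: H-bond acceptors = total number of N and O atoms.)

N atoms: 0; O atoms: 3.
Lipinski HBA = 0 + 3 = 3.

3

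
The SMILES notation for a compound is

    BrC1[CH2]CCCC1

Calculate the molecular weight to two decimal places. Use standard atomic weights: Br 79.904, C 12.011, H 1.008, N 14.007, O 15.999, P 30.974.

163.06 g/mol

First, the molecular formula is C6H11Br (counting implicit H from valence).
  Br: 1 × 79.904 = 79.904
  C: 6 × 12.011 = 72.066
  H: 11 × 1.008 = 11.088
Sum: 1×79.904 + 6×12.011 + 11×1.008 = 163.058 → 163.06 g/mol.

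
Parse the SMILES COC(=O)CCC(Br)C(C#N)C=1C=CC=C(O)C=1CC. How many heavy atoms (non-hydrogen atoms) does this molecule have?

20

Every atom symbol written in the SMILES (organic subset) is one heavy atom; implicit H are not written.
Heavy atoms by element → Br:1, C:15, N:1, O:3.
Total: 20.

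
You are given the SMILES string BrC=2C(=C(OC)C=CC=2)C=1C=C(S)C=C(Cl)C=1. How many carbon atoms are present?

13

Count every carbon token in the SMILES (each C, including those in ring-closure positions and inside branches).
Carbon count: 13.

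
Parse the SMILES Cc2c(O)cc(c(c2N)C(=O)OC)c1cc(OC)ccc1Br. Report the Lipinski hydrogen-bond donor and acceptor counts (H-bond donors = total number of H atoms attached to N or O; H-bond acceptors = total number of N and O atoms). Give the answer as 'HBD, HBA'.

3, 5

Donors: find every N or O and count the H atoms it carries.
  atom 4 (O): bond orders sum to 1 → 1 H
  atom 9 (N): bond orders sum to 1 → 2 H
  atom 11 (O): bond orders sum to 2 → 0 H
  atom 12 (O): bond orders sum to 2 → 0 H
  atom 17 (O): bond orders sum to 2 → 0 H
Lipinski HBD = 3.
Acceptors: N atoms = 1, O atoms = 4 → HBA = 5.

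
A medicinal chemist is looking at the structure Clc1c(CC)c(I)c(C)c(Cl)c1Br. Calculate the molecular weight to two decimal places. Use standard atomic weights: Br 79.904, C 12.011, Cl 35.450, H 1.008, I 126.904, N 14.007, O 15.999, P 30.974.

First, the molecular formula is C9H8BrCl2I (counting implicit H from valence).
  Br: 1 × 79.904 = 79.904
  C: 9 × 12.011 = 108.099
  Cl: 2 × 35.450 = 70.900
  H: 8 × 1.008 = 8.064
  I: 1 × 126.904 = 126.904
Sum: 1×79.904 + 9×12.011 + 2×35.450 + 8×1.008 + 1×126.904 = 393.871 → 393.87 g/mol.

393.87 g/mol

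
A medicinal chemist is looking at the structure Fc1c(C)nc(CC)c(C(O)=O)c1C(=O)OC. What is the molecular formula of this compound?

C11H12FNO4

Walk through each heavy atom and fill implicit hydrogens from standard valence (C 4, N 3, O 2, S 2, halogen 1); for lowercase aromatic atoms, an aromatic c carries 1 H when it has two neighbours and 0 H with three, and aromatic n carries 0 H:
  atom 1: F (halogen, monovalent) → 0 H
  atom 2: aromatic c, 3 neighbours → 0 H
  atom 3: aromatic c, 3 neighbours → 0 H
  atom 4: C, bond orders sum to 1 (valence 4) → 3 H
  atom 5: aromatic n, 2 neighbours → 0 H
  atom 6: aromatic c, 3 neighbours → 0 H
  atom 7: C, bond orders sum to 2 (valence 4) → 2 H
  atom 8: C, bond orders sum to 1 (valence 4) → 3 H
  atom 9: aromatic c, 3 neighbours → 0 H
  atom 10: C, bond orders sum to 4 (valence 4) → 0 H
  atom 11: O, bond orders sum to 1 (valence 2) → 1 H
  atom 12: O, bond orders sum to 2 (valence 2) → 0 H
  atom 13: aromatic c, 3 neighbours → 0 H
  atom 14: C, bond orders sum to 4 (valence 4) → 0 H
  atom 15: O, bond orders sum to 2 (valence 2) → 0 H
  atom 16: O, bond orders sum to 2 (valence 2) → 0 H
  atom 17: C, bond orders sum to 1 (valence 4) → 3 H
Totals → C:11, H:12, F:1, N:1, O:4.
In Hill order: C11H12FNO4.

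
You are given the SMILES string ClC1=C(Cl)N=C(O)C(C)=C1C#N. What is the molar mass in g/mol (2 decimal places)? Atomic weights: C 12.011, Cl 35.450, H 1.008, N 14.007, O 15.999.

203.02 g/mol

First, the molecular formula is C7H4Cl2N2O (counting implicit H from valence).
  C: 7 × 12.011 = 84.077
  Cl: 2 × 35.450 = 70.900
  H: 4 × 1.008 = 4.032
  N: 2 × 14.007 = 28.014
  O: 1 × 15.999 = 15.999
Sum: 7×12.011 + 2×35.450 + 4×1.008 + 2×14.007 + 1×15.999 = 203.022 → 203.02 g/mol.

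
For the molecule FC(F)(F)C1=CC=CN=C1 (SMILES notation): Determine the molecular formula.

Walk through each heavy atom and fill implicit hydrogens from standard valence (C 4, N 3, O 2, S 2, halogen 1):
  atom 1: F (halogen, monovalent) → 0 H
  atom 2: C, bond orders sum to 4 (valence 4) → 0 H
  atom 3: F (halogen, monovalent) → 0 H
  atom 4: F (halogen, monovalent) → 0 H
  atom 5: C, bond orders sum to 4 (valence 4) → 0 H
  atom 6: C, bond orders sum to 3 (valence 4) → 1 H
  atom 7: C, bond orders sum to 3 (valence 4) → 1 H
  atom 8: C, bond orders sum to 3 (valence 4) → 1 H
  atom 9: N, bond orders sum to 3 (valence 3) → 0 H
  atom 10: C, bond orders sum to 3 (valence 4) → 1 H
Totals → C:6, H:4, F:3, N:1.
In Hill order: C6H4F3N.

C6H4F3N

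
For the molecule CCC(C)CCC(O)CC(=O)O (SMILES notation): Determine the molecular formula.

C9H18O3

Walk through each heavy atom and fill implicit hydrogens from standard valence (C 4, N 3, O 2, S 2, halogen 1):
  atom 1: C, bond orders sum to 1 (valence 4) → 3 H
  atom 2: C, bond orders sum to 2 (valence 4) → 2 H
  atom 3: C, bond orders sum to 3 (valence 4) → 1 H
  atom 4: C, bond orders sum to 1 (valence 4) → 3 H
  atom 5: C, bond orders sum to 2 (valence 4) → 2 H
  atom 6: C, bond orders sum to 2 (valence 4) → 2 H
  atom 7: C, bond orders sum to 3 (valence 4) → 1 H
  atom 8: O, bond orders sum to 1 (valence 2) → 1 H
  atom 9: C, bond orders sum to 2 (valence 4) → 2 H
  atom 10: C, bond orders sum to 4 (valence 4) → 0 H
  atom 11: O, bond orders sum to 2 (valence 2) → 0 H
  atom 12: O, bond orders sum to 1 (valence 2) → 1 H
Totals → C:9, H:18, O:3.
In Hill order: C9H18O3.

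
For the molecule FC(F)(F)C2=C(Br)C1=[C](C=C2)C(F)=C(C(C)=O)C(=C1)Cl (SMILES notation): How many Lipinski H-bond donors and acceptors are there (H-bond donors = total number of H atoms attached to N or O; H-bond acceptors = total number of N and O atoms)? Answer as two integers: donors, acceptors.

0, 1

Donors: find every N or O and count the H atoms it carries.
  atom 17 (O): bond orders sum to 2 → 0 H
Lipinski HBD = 0.
Acceptors: N atoms = 0, O atoms = 1 → HBA = 1.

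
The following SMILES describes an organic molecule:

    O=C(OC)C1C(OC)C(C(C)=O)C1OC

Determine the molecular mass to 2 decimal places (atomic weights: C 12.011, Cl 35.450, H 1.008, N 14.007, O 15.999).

216.23 g/mol

First, the molecular formula is C10H16O5 (counting implicit H from valence).
  C: 10 × 12.011 = 120.110
  H: 16 × 1.008 = 16.128
  O: 5 × 15.999 = 79.995
Sum: 10×12.011 + 16×1.008 + 5×15.999 = 216.233 → 216.23 g/mol.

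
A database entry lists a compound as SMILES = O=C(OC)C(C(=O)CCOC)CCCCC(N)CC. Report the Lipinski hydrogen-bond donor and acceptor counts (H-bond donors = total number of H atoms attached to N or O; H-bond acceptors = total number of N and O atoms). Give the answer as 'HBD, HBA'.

2, 5

Donors: find every N or O and count the H atoms it carries.
  atom 1 (O): bond orders sum to 2 → 0 H
  atom 3 (O): bond orders sum to 2 → 0 H
  atom 7 (O): bond orders sum to 2 → 0 H
  atom 10 (O): bond orders sum to 2 → 0 H
  atom 17 (N): bond orders sum to 1 → 2 H
Lipinski HBD = 2.
Acceptors: N atoms = 1, O atoms = 4 → HBA = 5.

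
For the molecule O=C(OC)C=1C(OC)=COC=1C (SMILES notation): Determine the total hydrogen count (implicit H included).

Walk through each heavy atom and fill implicit hydrogens from standard valence (C 4, N 3, O 2, S 2, halogen 1):
  atom 1: O, bond orders sum to 2 (valence 2) → 0 H
  atom 2: C, bond orders sum to 4 (valence 4) → 0 H
  atom 3: O, bond orders sum to 2 (valence 2) → 0 H
  atom 4: C, bond orders sum to 1 (valence 4) → 3 H
  atom 5: C, bond orders sum to 4 (valence 4) → 0 H
  atom 6: C, bond orders sum to 4 (valence 4) → 0 H
  atom 7: O, bond orders sum to 2 (valence 2) → 0 H
  atom 8: C, bond orders sum to 1 (valence 4) → 3 H
  atom 9: C, bond orders sum to 3 (valence 4) → 1 H
  atom 10: O, bond orders sum to 2 (valence 2) → 0 H
  atom 11: C, bond orders sum to 4 (valence 4) → 0 H
  atom 12: C, bond orders sum to 1 (valence 4) → 3 H
Total hydrogens: 10.

10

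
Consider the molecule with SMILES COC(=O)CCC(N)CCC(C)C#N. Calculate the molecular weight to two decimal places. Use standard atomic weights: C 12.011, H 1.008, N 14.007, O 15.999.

First, the molecular formula is C10H18N2O2 (counting implicit H from valence).
  C: 10 × 12.011 = 120.110
  H: 18 × 1.008 = 18.144
  N: 2 × 14.007 = 28.014
  O: 2 × 15.999 = 31.998
Sum: 10×12.011 + 18×1.008 + 2×14.007 + 2×15.999 = 198.266 → 198.27 g/mol.

198.27 g/mol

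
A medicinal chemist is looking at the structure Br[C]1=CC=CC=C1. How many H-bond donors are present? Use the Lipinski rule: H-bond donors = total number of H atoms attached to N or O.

Donors: find every N or O and count the H atoms it carries.
  (no N or O atoms present)
Lipinski HBD = 0.

0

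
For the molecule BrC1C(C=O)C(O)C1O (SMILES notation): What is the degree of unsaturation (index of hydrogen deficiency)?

Degree of unsaturation = (number of rings) + (number of π bonds).
Ring closures in the SMILES: 1.
π bonds: 1 double bond (each 1 DoU) → 1 DoU from unsaturation.
Total DoU = 1 + 1 = 2.

2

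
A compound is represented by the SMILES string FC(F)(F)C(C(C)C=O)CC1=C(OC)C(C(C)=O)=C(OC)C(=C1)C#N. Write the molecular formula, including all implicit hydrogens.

C17H18F3NO4

Walk through each heavy atom and fill implicit hydrogens from standard valence (C 4, N 3, O 2, S 2, halogen 1):
  atom 1: F (halogen, monovalent) → 0 H
  atom 2: C, bond orders sum to 4 (valence 4) → 0 H
  atom 3: F (halogen, monovalent) → 0 H
  atom 4: F (halogen, monovalent) → 0 H
  atom 5: C, bond orders sum to 3 (valence 4) → 1 H
  atom 6: C, bond orders sum to 3 (valence 4) → 1 H
  atom 7: C, bond orders sum to 1 (valence 4) → 3 H
  atom 8: C, bond orders sum to 3 (valence 4) → 1 H
  atom 9: O, bond orders sum to 2 (valence 2) → 0 H
  atom 10: C, bond orders sum to 2 (valence 4) → 2 H
  atom 11: C, bond orders sum to 4 (valence 4) → 0 H
  atom 12: C, bond orders sum to 4 (valence 4) → 0 H
  atom 13: O, bond orders sum to 2 (valence 2) → 0 H
  atom 14: C, bond orders sum to 1 (valence 4) → 3 H
  atom 15: C, bond orders sum to 4 (valence 4) → 0 H
  atom 16: C, bond orders sum to 4 (valence 4) → 0 H
  atom 17: C, bond orders sum to 1 (valence 4) → 3 H
  atom 18: O, bond orders sum to 2 (valence 2) → 0 H
  atom 19: C, bond orders sum to 4 (valence 4) → 0 H
  atom 20: O, bond orders sum to 2 (valence 2) → 0 H
  atom 21: C, bond orders sum to 1 (valence 4) → 3 H
  atom 22: C, bond orders sum to 4 (valence 4) → 0 H
  atom 23: C, bond orders sum to 3 (valence 4) → 1 H
  atom 24: C, bond orders sum to 4 (valence 4) → 0 H
  atom 25: N, bond orders sum to 3 (valence 3) → 0 H
Totals → C:17, H:18, F:3, N:1, O:4.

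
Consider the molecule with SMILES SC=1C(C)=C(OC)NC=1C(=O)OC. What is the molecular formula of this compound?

Walk through each heavy atom and fill implicit hydrogens from standard valence (C 4, N 3, O 2, S 2, halogen 1):
  atom 1: S, bond orders sum to 1 (valence 2) → 1 H
  atom 2: C, bond orders sum to 4 (valence 4) → 0 H
  atom 3: C, bond orders sum to 4 (valence 4) → 0 H
  atom 4: C, bond orders sum to 1 (valence 4) → 3 H
  atom 5: C, bond orders sum to 4 (valence 4) → 0 H
  atom 6: O, bond orders sum to 2 (valence 2) → 0 H
  atom 7: C, bond orders sum to 1 (valence 4) → 3 H
  atom 8: N, bond orders sum to 2 (valence 3) → 1 H
  atom 9: C, bond orders sum to 4 (valence 4) → 0 H
  atom 10: C, bond orders sum to 4 (valence 4) → 0 H
  atom 11: O, bond orders sum to 2 (valence 2) → 0 H
  atom 12: O, bond orders sum to 2 (valence 2) → 0 H
  atom 13: C, bond orders sum to 1 (valence 4) → 3 H
Totals → C:8, H:11, N:1, O:3, S:1.
In Hill order: C8H11NO3S.

C8H11NO3S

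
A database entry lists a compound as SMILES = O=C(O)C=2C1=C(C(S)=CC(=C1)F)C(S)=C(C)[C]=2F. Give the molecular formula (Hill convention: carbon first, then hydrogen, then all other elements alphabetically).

Walk through each heavy atom and fill implicit hydrogens from standard valence (C 4, N 3, O 2, S 2, halogen 1):
  atom 1: O, bond orders sum to 2 (valence 2) → 0 H
  atom 2: C, bond orders sum to 4 (valence 4) → 0 H
  atom 3: O, bond orders sum to 1 (valence 2) → 1 H
  atom 4: C, bond orders sum to 4 (valence 4) → 0 H
  atom 5: C, bond orders sum to 4 (valence 4) → 0 H
  atom 6: C, bond orders sum to 4 (valence 4) → 0 H
  atom 7: C, bond orders sum to 4 (valence 4) → 0 H
  atom 8: S, bond orders sum to 1 (valence 2) → 1 H
  atom 9: C, bond orders sum to 3 (valence 4) → 1 H
  atom 10: C, bond orders sum to 4 (valence 4) → 0 H
  atom 11: C, bond orders sum to 3 (valence 4) → 1 H
  atom 12: F (halogen, monovalent) → 0 H
  atom 13: C, bond orders sum to 4 (valence 4) → 0 H
  atom 14: S, bond orders sum to 1 (valence 2) → 1 H
  atom 15: C, bond orders sum to 4 (valence 4) → 0 H
  atom 16: C, bond orders sum to 1 (valence 4) → 3 H
  atom 17: C with explicit H count 0
  atom 18: F (halogen, monovalent) → 0 H
Totals → C:12, H:8, F:2, O:2, S:2.
In Hill order: C12H8F2O2S2.

C12H8F2O2S2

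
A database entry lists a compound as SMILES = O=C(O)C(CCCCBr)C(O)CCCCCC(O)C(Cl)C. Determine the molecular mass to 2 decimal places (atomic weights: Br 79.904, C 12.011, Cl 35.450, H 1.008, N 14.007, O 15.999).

First, the molecular formula is C15H28BrClO4 (counting implicit H from valence).
  Br: 1 × 79.904 = 79.904
  C: 15 × 12.011 = 180.165
  Cl: 1 × 35.450 = 35.450
  H: 28 × 1.008 = 28.224
  O: 4 × 15.999 = 63.996
Sum: 1×79.904 + 15×12.011 + 1×35.450 + 28×1.008 + 4×15.999 = 387.739 → 387.74 g/mol.

387.74 g/mol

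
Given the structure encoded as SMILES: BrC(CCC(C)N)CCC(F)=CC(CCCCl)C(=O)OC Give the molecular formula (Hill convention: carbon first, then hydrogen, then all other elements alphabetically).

C15H26BrClFNO2

Walk through each heavy atom and fill implicit hydrogens from standard valence (C 4, N 3, O 2, S 2, halogen 1):
  atom 1: Br (halogen, monovalent) → 0 H
  atom 2: C, bond orders sum to 3 (valence 4) → 1 H
  atom 3: C, bond orders sum to 2 (valence 4) → 2 H
  atom 4: C, bond orders sum to 2 (valence 4) → 2 H
  atom 5: C, bond orders sum to 3 (valence 4) → 1 H
  atom 6: C, bond orders sum to 1 (valence 4) → 3 H
  atom 7: N, bond orders sum to 1 (valence 3) → 2 H
  atom 8: C, bond orders sum to 2 (valence 4) → 2 H
  atom 9: C, bond orders sum to 2 (valence 4) → 2 H
  atom 10: C, bond orders sum to 4 (valence 4) → 0 H
  atom 11: F (halogen, monovalent) → 0 H
  atom 12: C, bond orders sum to 3 (valence 4) → 1 H
  atom 13: C, bond orders sum to 3 (valence 4) → 1 H
  atom 14: C, bond orders sum to 2 (valence 4) → 2 H
  atom 15: C, bond orders sum to 2 (valence 4) → 2 H
  atom 16: C, bond orders sum to 2 (valence 4) → 2 H
  atom 17: Cl (halogen, monovalent) → 0 H
  atom 18: C, bond orders sum to 4 (valence 4) → 0 H
  atom 19: O, bond orders sum to 2 (valence 2) → 0 H
  atom 20: O, bond orders sum to 2 (valence 2) → 0 H
  atom 21: C, bond orders sum to 1 (valence 4) → 3 H
Totals → C:15, H:26, Br:1, Cl:1, F:1, N:1, O:2.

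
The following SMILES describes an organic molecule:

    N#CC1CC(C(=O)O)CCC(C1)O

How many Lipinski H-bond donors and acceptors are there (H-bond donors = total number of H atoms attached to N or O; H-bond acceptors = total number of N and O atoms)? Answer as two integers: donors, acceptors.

Donors: find every N or O and count the H atoms it carries.
  atom 1 (N): bond orders sum to 3 → 0 H
  atom 7 (O): bond orders sum to 2 → 0 H
  atom 8 (O): bond orders sum to 1 → 1 H
  atom 13 (O): bond orders sum to 1 → 1 H
Lipinski HBD = 2.
Acceptors: N atoms = 1, O atoms = 3 → HBA = 4.

2, 4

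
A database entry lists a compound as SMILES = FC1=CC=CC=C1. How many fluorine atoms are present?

Scan the SMILES for F atoms (remember two-letter symbols like Cl and Br are single atoms).
Fluorine count: 1.

1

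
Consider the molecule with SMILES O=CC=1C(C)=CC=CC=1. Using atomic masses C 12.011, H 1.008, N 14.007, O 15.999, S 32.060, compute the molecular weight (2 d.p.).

First, the molecular formula is C8H8O (counting implicit H from valence).
  C: 8 × 12.011 = 96.088
  H: 8 × 1.008 = 8.064
  O: 1 × 15.999 = 15.999
Sum: 8×12.011 + 8×1.008 + 1×15.999 = 120.151 → 120.15 g/mol.

120.15 g/mol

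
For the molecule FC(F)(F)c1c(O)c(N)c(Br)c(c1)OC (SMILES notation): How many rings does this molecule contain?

In SMILES, each pair of matching ring-closure digits denotes one ring-closing bond; the number of such bonds equals the number of independent rings.
Ring-closure bonds here: 1.

1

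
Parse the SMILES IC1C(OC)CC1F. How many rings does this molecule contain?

In SMILES, each pair of matching ring-closure digits denotes one ring-closing bond; the number of such bonds equals the number of independent rings.
Ring-closure bonds here: 1.

1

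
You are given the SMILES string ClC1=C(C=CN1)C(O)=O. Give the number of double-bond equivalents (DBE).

Degree of unsaturation = (number of rings) + (number of π bonds).
Ring closures in the SMILES: 1.
π bonds: 3 double bonds (each 1 DoU) → 3 DoU from unsaturation.
Total DoU = 1 + 3 = 4.

4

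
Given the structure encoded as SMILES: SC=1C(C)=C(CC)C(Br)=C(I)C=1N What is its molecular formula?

Walk through each heavy atom and fill implicit hydrogens from standard valence (C 4, N 3, O 2, S 2, halogen 1):
  atom 1: S, bond orders sum to 1 (valence 2) → 1 H
  atom 2: C, bond orders sum to 4 (valence 4) → 0 H
  atom 3: C, bond orders sum to 4 (valence 4) → 0 H
  atom 4: C, bond orders sum to 1 (valence 4) → 3 H
  atom 5: C, bond orders sum to 4 (valence 4) → 0 H
  atom 6: C, bond orders sum to 2 (valence 4) → 2 H
  atom 7: C, bond orders sum to 1 (valence 4) → 3 H
  atom 8: C, bond orders sum to 4 (valence 4) → 0 H
  atom 9: Br (halogen, monovalent) → 0 H
  atom 10: C, bond orders sum to 4 (valence 4) → 0 H
  atom 11: I (halogen, monovalent) → 0 H
  atom 12: C, bond orders sum to 4 (valence 4) → 0 H
  atom 13: N, bond orders sum to 1 (valence 3) → 2 H
Totals → C:9, H:11, Br:1, I:1, N:1, S:1.

C9H11BrINS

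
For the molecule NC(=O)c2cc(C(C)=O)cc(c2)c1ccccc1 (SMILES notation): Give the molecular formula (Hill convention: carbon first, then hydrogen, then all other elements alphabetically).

C15H13NO2

Walk through each heavy atom and fill implicit hydrogens from standard valence (C 4, N 3, O 2, S 2, halogen 1); for lowercase aromatic atoms, an aromatic c carries 1 H when it has two neighbours and 0 H with three, and aromatic n carries 0 H:
  atom 1: N, bond orders sum to 1 (valence 3) → 2 H
  atom 2: C, bond orders sum to 4 (valence 4) → 0 H
  atom 3: O, bond orders sum to 2 (valence 2) → 0 H
  atom 4: aromatic c, 3 neighbours → 0 H
  atom 5: aromatic c, 2 neighbours → 1 H
  atom 6: aromatic c, 3 neighbours → 0 H
  atom 7: C, bond orders sum to 4 (valence 4) → 0 H
  atom 8: C, bond orders sum to 1 (valence 4) → 3 H
  atom 9: O, bond orders sum to 2 (valence 2) → 0 H
  atom 10: aromatic c, 2 neighbours → 1 H
  atom 11: aromatic c, 3 neighbours → 0 H
  atom 12: aromatic c, 2 neighbours → 1 H
  atom 13: aromatic c, 3 neighbours → 0 H
  atom 14: aromatic c, 2 neighbours → 1 H
  atom 15: aromatic c, 2 neighbours → 1 H
  atom 16: aromatic c, 2 neighbours → 1 H
  atom 17: aromatic c, 2 neighbours → 1 H
  atom 18: aromatic c, 2 neighbours → 1 H
Totals → C:15, H:13, N:1, O:2.
In Hill order: C15H13NO2.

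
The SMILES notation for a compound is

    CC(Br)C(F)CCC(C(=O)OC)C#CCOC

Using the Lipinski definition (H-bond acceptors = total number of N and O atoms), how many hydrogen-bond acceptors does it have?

3

N atoms: 0; O atoms: 3.
Lipinski HBA = 0 + 3 = 3.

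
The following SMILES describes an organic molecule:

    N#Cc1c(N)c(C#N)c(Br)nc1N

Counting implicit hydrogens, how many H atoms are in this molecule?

4

Walk through each heavy atom and fill implicit hydrogens from standard valence (C 4, N 3, O 2, S 2, halogen 1); for lowercase aromatic atoms, an aromatic c carries 1 H when it has two neighbours and 0 H with three, and aromatic n carries 0 H:
  atom 1: N, bond orders sum to 3 (valence 3) → 0 H
  atom 2: C, bond orders sum to 4 (valence 4) → 0 H
  atom 3: aromatic c, 3 neighbours → 0 H
  atom 4: aromatic c, 3 neighbours → 0 H
  atom 5: N, bond orders sum to 1 (valence 3) → 2 H
  atom 6: aromatic c, 3 neighbours → 0 H
  atom 7: C, bond orders sum to 4 (valence 4) → 0 H
  atom 8: N, bond orders sum to 3 (valence 3) → 0 H
  atom 9: aromatic c, 3 neighbours → 0 H
  atom 10: Br (halogen, monovalent) → 0 H
  atom 11: aromatic n, 2 neighbours → 0 H
  atom 12: aromatic c, 3 neighbours → 0 H
  atom 13: N, bond orders sum to 1 (valence 3) → 2 H
Total hydrogens: 4.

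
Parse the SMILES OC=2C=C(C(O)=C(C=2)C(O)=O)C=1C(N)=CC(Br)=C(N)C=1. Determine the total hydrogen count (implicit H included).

Walk through each heavy atom and fill implicit hydrogens from standard valence (C 4, N 3, O 2, S 2, halogen 1):
  atom 1: O, bond orders sum to 1 (valence 2) → 1 H
  atom 2: C, bond orders sum to 4 (valence 4) → 0 H
  atom 3: C, bond orders sum to 3 (valence 4) → 1 H
  atom 4: C, bond orders sum to 4 (valence 4) → 0 H
  atom 5: C, bond orders sum to 4 (valence 4) → 0 H
  atom 6: O, bond orders sum to 1 (valence 2) → 1 H
  atom 7: C, bond orders sum to 4 (valence 4) → 0 H
  atom 8: C, bond orders sum to 3 (valence 4) → 1 H
  atom 9: C, bond orders sum to 4 (valence 4) → 0 H
  atom 10: O, bond orders sum to 1 (valence 2) → 1 H
  atom 11: O, bond orders sum to 2 (valence 2) → 0 H
  atom 12: C, bond orders sum to 4 (valence 4) → 0 H
  atom 13: C, bond orders sum to 4 (valence 4) → 0 H
  atom 14: N, bond orders sum to 1 (valence 3) → 2 H
  atom 15: C, bond orders sum to 3 (valence 4) → 1 H
  atom 16: C, bond orders sum to 4 (valence 4) → 0 H
  atom 17: Br (halogen, monovalent) → 0 H
  atom 18: C, bond orders sum to 4 (valence 4) → 0 H
  atom 19: N, bond orders sum to 1 (valence 3) → 2 H
  atom 20: C, bond orders sum to 3 (valence 4) → 1 H
Total hydrogens: 11.

11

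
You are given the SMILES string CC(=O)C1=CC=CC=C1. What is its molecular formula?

Walk through each heavy atom and fill implicit hydrogens from standard valence (C 4, N 3, O 2, S 2, halogen 1):
  atom 1: C, bond orders sum to 1 (valence 4) → 3 H
  atom 2: C, bond orders sum to 4 (valence 4) → 0 H
  atom 3: O, bond orders sum to 2 (valence 2) → 0 H
  atom 4: C, bond orders sum to 4 (valence 4) → 0 H
  atom 5: C, bond orders sum to 3 (valence 4) → 1 H
  atom 6: C, bond orders sum to 3 (valence 4) → 1 H
  atom 7: C, bond orders sum to 3 (valence 4) → 1 H
  atom 8: C, bond orders sum to 3 (valence 4) → 1 H
  atom 9: C, bond orders sum to 3 (valence 4) → 1 H
Totals → C:8, H:8, O:1.

C8H8O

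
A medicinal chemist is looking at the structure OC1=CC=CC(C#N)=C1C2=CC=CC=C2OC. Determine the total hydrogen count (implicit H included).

11

Walk through each heavy atom and fill implicit hydrogens from standard valence (C 4, N 3, O 2, S 2, halogen 1):
  atom 1: O, bond orders sum to 1 (valence 2) → 1 H
  atom 2: C, bond orders sum to 4 (valence 4) → 0 H
  atom 3: C, bond orders sum to 3 (valence 4) → 1 H
  atom 4: C, bond orders sum to 3 (valence 4) → 1 H
  atom 5: C, bond orders sum to 3 (valence 4) → 1 H
  atom 6: C, bond orders sum to 4 (valence 4) → 0 H
  atom 7: C, bond orders sum to 4 (valence 4) → 0 H
  atom 8: N, bond orders sum to 3 (valence 3) → 0 H
  atom 9: C, bond orders sum to 4 (valence 4) → 0 H
  atom 10: C, bond orders sum to 4 (valence 4) → 0 H
  atom 11: C, bond orders sum to 3 (valence 4) → 1 H
  atom 12: C, bond orders sum to 3 (valence 4) → 1 H
  atom 13: C, bond orders sum to 3 (valence 4) → 1 H
  atom 14: C, bond orders sum to 3 (valence 4) → 1 H
  atom 15: C, bond orders sum to 4 (valence 4) → 0 H
  atom 16: O, bond orders sum to 2 (valence 2) → 0 H
  atom 17: C, bond orders sum to 1 (valence 4) → 3 H
Total hydrogens: 11.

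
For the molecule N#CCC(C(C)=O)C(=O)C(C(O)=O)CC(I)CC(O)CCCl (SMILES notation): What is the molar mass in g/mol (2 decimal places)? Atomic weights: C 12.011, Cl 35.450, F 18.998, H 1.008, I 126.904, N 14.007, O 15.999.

443.66 g/mol

First, the molecular formula is C14H19ClINO5 (counting implicit H from valence).
  C: 14 × 12.011 = 168.154
  Cl: 1 × 35.450 = 35.450
  H: 19 × 1.008 = 19.152
  I: 1 × 126.904 = 126.904
  N: 1 × 14.007 = 14.007
  O: 5 × 15.999 = 79.995
Sum: 14×12.011 + 1×35.450 + 19×1.008 + 1×126.904 + 1×14.007 + 5×15.999 = 443.662 → 443.66 g/mol.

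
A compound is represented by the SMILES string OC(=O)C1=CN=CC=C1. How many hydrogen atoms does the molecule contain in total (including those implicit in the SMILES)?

Walk through each heavy atom and fill implicit hydrogens from standard valence (C 4, N 3, O 2, S 2, halogen 1):
  atom 1: O, bond orders sum to 1 (valence 2) → 1 H
  atom 2: C, bond orders sum to 4 (valence 4) → 0 H
  atom 3: O, bond orders sum to 2 (valence 2) → 0 H
  atom 4: C, bond orders sum to 4 (valence 4) → 0 H
  atom 5: C, bond orders sum to 3 (valence 4) → 1 H
  atom 6: N, bond orders sum to 3 (valence 3) → 0 H
  atom 7: C, bond orders sum to 3 (valence 4) → 1 H
  atom 8: C, bond orders sum to 3 (valence 4) → 1 H
  atom 9: C, bond orders sum to 3 (valence 4) → 1 H
Total hydrogens: 5.

5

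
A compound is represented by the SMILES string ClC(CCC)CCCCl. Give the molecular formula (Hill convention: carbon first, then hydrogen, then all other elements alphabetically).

C7H14Cl2

Walk through each heavy atom and fill implicit hydrogens from standard valence (C 4, N 3, O 2, S 2, halogen 1):
  atom 1: Cl (halogen, monovalent) → 0 H
  atom 2: C, bond orders sum to 3 (valence 4) → 1 H
  atom 3: C, bond orders sum to 2 (valence 4) → 2 H
  atom 4: C, bond orders sum to 2 (valence 4) → 2 H
  atom 5: C, bond orders sum to 1 (valence 4) → 3 H
  atom 6: C, bond orders sum to 2 (valence 4) → 2 H
  atom 7: C, bond orders sum to 2 (valence 4) → 2 H
  atom 8: C, bond orders sum to 2 (valence 4) → 2 H
  atom 9: Cl (halogen, monovalent) → 0 H
Totals → C:7, H:14, Cl:2.
In Hill order: C7H14Cl2.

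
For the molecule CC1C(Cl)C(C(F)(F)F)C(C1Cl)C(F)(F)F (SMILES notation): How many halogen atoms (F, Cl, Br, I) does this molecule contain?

Halogen atoms appear at heavy-atom positions 4, 7, 8, 9, 12, 14, 15, 16 (2×Cl, 6×F).
Halogen count: 8.

8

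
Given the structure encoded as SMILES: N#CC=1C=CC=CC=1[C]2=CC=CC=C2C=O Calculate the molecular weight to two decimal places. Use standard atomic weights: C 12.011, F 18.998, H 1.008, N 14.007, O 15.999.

207.23 g/mol

First, the molecular formula is C14H9NO (counting implicit H from valence).
  C: 14 × 12.011 = 168.154
  H: 9 × 1.008 = 9.072
  N: 1 × 14.007 = 14.007
  O: 1 × 15.999 = 15.999
Sum: 14×12.011 + 9×1.008 + 1×14.007 + 1×15.999 = 207.232 → 207.23 g/mol.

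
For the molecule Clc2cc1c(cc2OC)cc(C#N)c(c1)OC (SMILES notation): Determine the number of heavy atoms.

17

Every atom symbol written in the SMILES (organic subset) is one heavy atom; implicit H are not written.
Heavy atoms by element → C:13, Cl:1, N:1, O:2.
Total: 17.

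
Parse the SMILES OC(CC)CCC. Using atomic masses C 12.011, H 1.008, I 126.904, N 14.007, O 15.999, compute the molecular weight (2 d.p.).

102.18 g/mol

First, the molecular formula is C6H14O (counting implicit H from valence).
  C: 6 × 12.011 = 72.066
  H: 14 × 1.008 = 14.112
  O: 1 × 15.999 = 15.999
Sum: 6×12.011 + 14×1.008 + 1×15.999 = 102.177 → 102.18 g/mol.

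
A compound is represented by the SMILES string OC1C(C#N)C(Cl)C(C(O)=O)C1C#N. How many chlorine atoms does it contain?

Scan the SMILES for Cl atoms (remember two-letter symbols like Cl and Br are single atoms).
Chlorine count: 1.

1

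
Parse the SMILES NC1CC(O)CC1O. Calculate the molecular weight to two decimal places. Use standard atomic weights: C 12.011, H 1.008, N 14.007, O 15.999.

117.15 g/mol

First, the molecular formula is C5H11NO2 (counting implicit H from valence).
  C: 5 × 12.011 = 60.055
  H: 11 × 1.008 = 11.088
  N: 1 × 14.007 = 14.007
  O: 2 × 15.999 = 31.998
Sum: 5×12.011 + 11×1.008 + 1×14.007 + 2×15.999 = 117.148 → 117.15 g/mol.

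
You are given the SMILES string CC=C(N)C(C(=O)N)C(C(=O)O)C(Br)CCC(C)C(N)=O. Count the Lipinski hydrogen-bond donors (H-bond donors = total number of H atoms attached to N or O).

7

Donors: find every N or O and count the H atoms it carries.
  atom 4 (N): bond orders sum to 1 → 2 H
  atom 7 (O): bond orders sum to 2 → 0 H
  atom 8 (N): bond orders sum to 1 → 2 H
  atom 11 (O): bond orders sum to 2 → 0 H
  atom 12 (O): bond orders sum to 1 → 1 H
  atom 20 (N): bond orders sum to 1 → 2 H
  atom 21 (O): bond orders sum to 2 → 0 H
Lipinski HBD = 7.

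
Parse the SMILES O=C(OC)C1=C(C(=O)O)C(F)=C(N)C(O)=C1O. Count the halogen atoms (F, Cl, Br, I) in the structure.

1

Halogen atoms appear at heavy-atom position 11 (1×F).
Other groups present: 1 carboxylic acid, 1 ester, 2 hydroxyl, 1 primary amine.
Halogen count: 1.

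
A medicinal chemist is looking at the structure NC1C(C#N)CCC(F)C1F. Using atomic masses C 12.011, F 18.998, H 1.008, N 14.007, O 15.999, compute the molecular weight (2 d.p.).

First, the molecular formula is C7H10F2N2 (counting implicit H from valence).
  C: 7 × 12.011 = 84.077
  F: 2 × 18.998 = 37.996
  H: 10 × 1.008 = 10.080
  N: 2 × 14.007 = 28.014
Sum: 7×12.011 + 2×18.998 + 10×1.008 + 2×14.007 = 160.167 → 160.17 g/mol.

160.17 g/mol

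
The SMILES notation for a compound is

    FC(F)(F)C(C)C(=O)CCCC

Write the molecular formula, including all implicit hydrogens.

C8H13F3O

Walk through each heavy atom and fill implicit hydrogens from standard valence (C 4, N 3, O 2, S 2, halogen 1):
  atom 1: F (halogen, monovalent) → 0 H
  atom 2: C, bond orders sum to 4 (valence 4) → 0 H
  atom 3: F (halogen, monovalent) → 0 H
  atom 4: F (halogen, monovalent) → 0 H
  atom 5: C, bond orders sum to 3 (valence 4) → 1 H
  atom 6: C, bond orders sum to 1 (valence 4) → 3 H
  atom 7: C, bond orders sum to 4 (valence 4) → 0 H
  atom 8: O, bond orders sum to 2 (valence 2) → 0 H
  atom 9: C, bond orders sum to 2 (valence 4) → 2 H
  atom 10: C, bond orders sum to 2 (valence 4) → 2 H
  atom 11: C, bond orders sum to 2 (valence 4) → 2 H
  atom 12: C, bond orders sum to 1 (valence 4) → 3 H
Totals → C:8, H:13, F:3, O:1.
In Hill order: C8H13F3O.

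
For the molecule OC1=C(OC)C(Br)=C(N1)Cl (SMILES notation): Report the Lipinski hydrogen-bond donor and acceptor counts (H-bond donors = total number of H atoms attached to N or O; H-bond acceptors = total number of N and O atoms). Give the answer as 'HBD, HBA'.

Donors: find every N or O and count the H atoms it carries.
  atom 1 (O): bond orders sum to 1 → 1 H
  atom 4 (O): bond orders sum to 2 → 0 H
  atom 9 (N): bond orders sum to 2 → 1 H
Lipinski HBD = 2.
Acceptors: N atoms = 1, O atoms = 2 → HBA = 3.

2, 3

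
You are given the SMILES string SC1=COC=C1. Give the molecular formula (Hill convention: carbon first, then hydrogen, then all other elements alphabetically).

C4H4OS

Walk through each heavy atom and fill implicit hydrogens from standard valence (C 4, N 3, O 2, S 2, halogen 1):
  atom 1: S, bond orders sum to 1 (valence 2) → 1 H
  atom 2: C, bond orders sum to 4 (valence 4) → 0 H
  atom 3: C, bond orders sum to 3 (valence 4) → 1 H
  atom 4: O, bond orders sum to 2 (valence 2) → 0 H
  atom 5: C, bond orders sum to 3 (valence 4) → 1 H
  atom 6: C, bond orders sum to 3 (valence 4) → 1 H
Totals → C:4, H:4, O:1, S:1.
In Hill order: C4H4OS.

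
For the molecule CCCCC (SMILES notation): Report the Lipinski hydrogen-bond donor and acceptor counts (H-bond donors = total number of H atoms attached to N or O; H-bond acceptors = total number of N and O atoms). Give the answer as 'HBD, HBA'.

Donors: find every N or O and count the H atoms it carries.
  (no N or O atoms present)
Lipinski HBD = 0.
Acceptors: N atoms = 0, O atoms = 0 → HBA = 0.

0, 0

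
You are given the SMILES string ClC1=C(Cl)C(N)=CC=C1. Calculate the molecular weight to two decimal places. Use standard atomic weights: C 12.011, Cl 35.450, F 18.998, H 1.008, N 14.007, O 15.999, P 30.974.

162.01 g/mol

First, the molecular formula is C6H5Cl2N (counting implicit H from valence).
  C: 6 × 12.011 = 72.066
  Cl: 2 × 35.450 = 70.900
  H: 5 × 1.008 = 5.040
  N: 1 × 14.007 = 14.007
Sum: 6×12.011 + 2×35.450 + 5×1.008 + 1×14.007 = 162.013 → 162.01 g/mol.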